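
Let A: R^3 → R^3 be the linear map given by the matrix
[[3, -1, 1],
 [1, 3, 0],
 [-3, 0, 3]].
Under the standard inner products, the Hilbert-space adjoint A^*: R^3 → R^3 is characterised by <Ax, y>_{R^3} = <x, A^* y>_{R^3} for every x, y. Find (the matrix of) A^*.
A^* = A^T =
[[3, 1, -3],
 [-1, 3, 0],
 [1, 0, 3]]

For real matrices with standard dot products, the defining identity <Ax, y> = <x, A^* y> gives (Ax)^T y = x^T (A^*) y, i.e. x^T A^T y = x^T (A^*) y. Since this holds for all x, y, we must have A^* = A^T. Therefore
A^* =
[[3, 1, -3],
 [-1, 3, 0],
 [1, 0, 3]].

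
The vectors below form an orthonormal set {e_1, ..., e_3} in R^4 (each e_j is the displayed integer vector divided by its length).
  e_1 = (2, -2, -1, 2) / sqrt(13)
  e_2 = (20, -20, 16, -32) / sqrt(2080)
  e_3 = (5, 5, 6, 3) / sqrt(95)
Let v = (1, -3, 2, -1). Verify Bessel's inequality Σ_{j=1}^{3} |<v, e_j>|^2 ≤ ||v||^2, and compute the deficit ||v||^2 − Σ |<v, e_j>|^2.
Σ |<v, e_j>|^2 = 213/19; ||v||^2 = 15; deficit = 72/19

Write each e_j = u_j / sqrt(<u_j, u_j>) where u_j is the displayed integer vector. Then <v, e_j> = <v, u_j> / sqrt(<u_j, u_j>), so |<v, e_j>|^2 = <v, u_j>^2 / <u_j, u_j>.
Coefficients: <v, e_1> = 4/sqrt(13), <v, e_2> = 144/sqrt(2080), <v, e_3> = -1/sqrt(95).
Square and sum: Σ |<v, e_j>|^2 = 213/19.
Compute ||v||^2 = v·v = 15.
Deficit = 15 − 213/19 = 72/19 ≥ 0, confirming Bessel's inequality. (The deficit equals ||v − Σ <v,e_j> e_j||^2, the squared distance from v to span{e_j}.)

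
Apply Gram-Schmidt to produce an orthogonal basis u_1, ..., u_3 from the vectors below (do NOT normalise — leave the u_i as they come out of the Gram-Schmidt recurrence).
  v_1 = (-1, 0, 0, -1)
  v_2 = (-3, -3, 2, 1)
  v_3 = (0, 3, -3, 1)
Orthogonal basis:
  u_1 = (-1, 0, 0, -1)
  u_2 = (-2, -3, 2, 2)
  u_3 = (-73/42, 8/7, -37/21, 73/42)

Apply the Gram-Schmidt recurrence
  u_1 = v_1
  u_i = v_i − Σ_{j<i} ((v_i · u_j) / (u_j · u_j)) · u_j.

Step by step this gives:
  u_1 = (-1, 0, 0, -1)
  u_2 = (-2, -3, 2, 2)
  u_3 = (-73/42, 8/7, -37/21, 73/42)

Orthogonality check:
  u_2 · u_1 = 0 (should be 0)
  u_3 · u_1 = 0 (should be 0)
  u_3 · u_2 = 0 (should be 0)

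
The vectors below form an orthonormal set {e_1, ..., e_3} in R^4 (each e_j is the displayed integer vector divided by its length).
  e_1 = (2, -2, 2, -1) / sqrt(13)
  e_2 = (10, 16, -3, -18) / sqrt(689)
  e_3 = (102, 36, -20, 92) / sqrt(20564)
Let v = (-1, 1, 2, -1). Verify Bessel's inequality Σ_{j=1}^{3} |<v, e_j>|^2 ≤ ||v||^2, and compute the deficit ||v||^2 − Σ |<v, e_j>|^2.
Σ |<v, e_j>|^2 = 238/97; ||v||^2 = 7; deficit = 441/97

Write each e_j = u_j / sqrt(<u_j, u_j>) where u_j is the displayed integer vector. Then <v, e_j> = <v, u_j> / sqrt(<u_j, u_j>), so |<v, e_j>|^2 = <v, u_j>^2 / <u_j, u_j>.
Coefficients: <v, e_1> = 1/sqrt(13), <v, e_2> = 18/sqrt(689), <v, e_3> = -198/sqrt(20564).
Square and sum: Σ |<v, e_j>|^2 = 238/97.
Compute ||v||^2 = v·v = 7.
Deficit = 7 − 238/97 = 441/97 ≥ 0, confirming Bessel's inequality. (The deficit equals ||v − Σ <v,e_j> e_j||^2, the squared distance from v to span{e_j}.)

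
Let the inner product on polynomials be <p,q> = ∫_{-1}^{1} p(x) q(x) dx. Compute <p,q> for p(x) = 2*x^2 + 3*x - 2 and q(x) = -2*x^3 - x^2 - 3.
<p,q> = 92/15

Expand the product: p(x)·q(x) = -4*x^5 - 8*x^4 + x^3 - 4*x^2 - 9*x + 6.
∫_{-1}^{1} of each monomial x^k gives [2/(k+1) if k even, 0 if k odd]. Integrating term-by-term (or equivalently evaluating the antiderivative F(x) = -2*x^6/3 - 8*x^5/5 + x^4/4 - 4*x^3/3 - 9*x^2/2 + 6*x at the endpoints):
  F(1) − F(−1) = -37/20 − (-479/60) = 92/15.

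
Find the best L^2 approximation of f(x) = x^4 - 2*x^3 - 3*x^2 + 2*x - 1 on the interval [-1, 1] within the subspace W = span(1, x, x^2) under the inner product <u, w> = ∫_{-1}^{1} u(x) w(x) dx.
g(x) = -15*x^2/7 + 4*x/5 - 38/35

The best approximation g ∈ W is the orthogonal projection of f onto W. Writing g = a_0 + a_1 x + a_2 x^2, the coefficients solve the normal equations G · a = b where
  G_{ij} = <φ_i, φ_j> and b_i = <f, φ_i>, with φ_0 = 1, φ_1 = x, φ_2 = x^2.
G =
  [2, 0, 2/3]
  [0, 2/3, 0]
  [2/3, 0, 2/5],
b = (-18/5, 8/15, -166/105).
Solving gives a_0 = -38/35, a_1 = 4/5, a_2 = -15/7, so
  g(x) = -15*x^2/7 + 4*x/5 - 38/35.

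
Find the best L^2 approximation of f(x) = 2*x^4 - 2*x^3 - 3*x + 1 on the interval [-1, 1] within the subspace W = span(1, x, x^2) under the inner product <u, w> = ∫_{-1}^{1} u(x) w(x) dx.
g(x) = 12*x^2/7 - 21*x/5 + 29/35

The best approximation g ∈ W is the orthogonal projection of f onto W. Writing g = a_0 + a_1 x + a_2 x^2, the coefficients solve the normal equations G · a = b where
  G_{ij} = <φ_i, φ_j> and b_i = <f, φ_i>, with φ_0 = 1, φ_1 = x, φ_2 = x^2.
G =
  [2, 0, 2/3]
  [0, 2/3, 0]
  [2/3, 0, 2/5],
b = (14/5, -14/5, 26/21).
Solving gives a_0 = 29/35, a_1 = -21/5, a_2 = 12/7, so
  g(x) = 12*x^2/7 - 21*x/5 + 29/35.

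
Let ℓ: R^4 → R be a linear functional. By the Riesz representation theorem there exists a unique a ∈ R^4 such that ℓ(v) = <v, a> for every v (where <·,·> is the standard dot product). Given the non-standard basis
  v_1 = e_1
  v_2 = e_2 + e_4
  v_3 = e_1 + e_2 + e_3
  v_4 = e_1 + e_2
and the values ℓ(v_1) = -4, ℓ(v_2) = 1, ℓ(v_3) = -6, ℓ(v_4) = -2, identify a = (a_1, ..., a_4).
a = (-4, 2, -4, -1)

Write a = (a_1, ..., a_4) in the standard basis. For each basis vector v_i, ℓ(v_i) = <v_i, a> is a linear equation in the a_j's. Collect the n equations into a matrix system V a = ℓ, where row i of V is v_i (expressed in the standard basis). Since V is invertible (lower-triangular with 1s on the diagonal, up to permutation), solve by back-substitution:
  V =
[[1, 0, 0, 0],
 [0, 1, 0, 1],
 [1, 1, 1, 0],
 [1, 1, 0, 0]]
  V a = (-4, 1, -6, -2)
Solving gives a = (-4, 2, -4, -1).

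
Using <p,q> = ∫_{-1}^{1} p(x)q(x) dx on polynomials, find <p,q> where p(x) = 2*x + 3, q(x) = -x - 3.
<p,q> = -58/3

Expand the product: p(x)·q(x) = -2*x^2 - 9*x - 9.
∫_{-1}^{1} of each monomial x^k gives [2/(k+1) if k even, 0 if k odd]. Integrating term-by-term (or equivalently evaluating the antiderivative F(x) = -2*x^3/3 - 9*x^2/2 - 9*x at the endpoints):
  F(1) − F(−1) = -85/6 − (31/6) = -58/3.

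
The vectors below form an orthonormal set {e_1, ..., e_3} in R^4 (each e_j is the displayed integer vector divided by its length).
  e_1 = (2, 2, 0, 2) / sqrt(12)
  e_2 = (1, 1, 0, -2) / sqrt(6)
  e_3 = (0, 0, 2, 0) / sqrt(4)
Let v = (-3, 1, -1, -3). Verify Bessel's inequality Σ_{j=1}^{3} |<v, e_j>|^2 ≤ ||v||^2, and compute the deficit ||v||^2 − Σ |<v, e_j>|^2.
Σ |<v, e_j>|^2 = 12; ||v||^2 = 20; deficit = 8

Write each e_j = u_j / sqrt(<u_j, u_j>) where u_j is the displayed integer vector. Then <v, e_j> = <v, u_j> / sqrt(<u_j, u_j>), so |<v, e_j>|^2 = <v, u_j>^2 / <u_j, u_j>.
Coefficients: <v, e_1> = -10/sqrt(12), <v, e_2> = 4/sqrt(6), <v, e_3> = -2/sqrt(4).
Square and sum: Σ |<v, e_j>|^2 = 12.
Compute ||v||^2 = v·v = 20.
Deficit = 20 − 12 = 8 ≥ 0, confirming Bessel's inequality. (The deficit equals ||v − Σ <v,e_j> e_j||^2, the squared distance from v to span{e_j}.)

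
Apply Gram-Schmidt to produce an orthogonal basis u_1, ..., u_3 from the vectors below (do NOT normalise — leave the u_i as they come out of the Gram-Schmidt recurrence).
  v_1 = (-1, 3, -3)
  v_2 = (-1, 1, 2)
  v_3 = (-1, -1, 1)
Orthogonal basis:
  u_1 = (-1, 3, -3)
  u_2 = (-21/19, 25/19, 32/19)
  u_3 = (-54/55, -6/11, -12/55)

Apply the Gram-Schmidt recurrence
  u_1 = v_1
  u_i = v_i − Σ_{j<i} ((v_i · u_j) / (u_j · u_j)) · u_j.

Step by step this gives:
  u_1 = (-1, 3, -3)
  u_2 = (-21/19, 25/19, 32/19)
  u_3 = (-54/55, -6/11, -12/55)

Orthogonality check:
  u_2 · u_1 = 0 (should be 0)
  u_3 · u_1 = 0 (should be 0)
  u_3 · u_2 = 0 (should be 0)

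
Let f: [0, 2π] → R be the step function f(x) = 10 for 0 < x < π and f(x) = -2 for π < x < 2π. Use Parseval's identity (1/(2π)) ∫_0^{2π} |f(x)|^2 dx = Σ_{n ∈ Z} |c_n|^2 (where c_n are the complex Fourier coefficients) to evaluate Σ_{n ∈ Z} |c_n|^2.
Σ |c_n|^2 = 52

Parseval equates the L^2 energy of f (normalised by 1/(2π)) with the ℓ^2 sum of its Fourier coefficients: (1/(2π)) ∫_0^{2π} |f|^2 = Σ |c_n|^2.
Compute the left side: (1/(2π)) [∫_0^π 10^2 dx + ∫_π^{2π} (-2)^2 dx] = (1/(2π)) · (100π + 4π) = (100 + 4)/2 = 52.
So Σ_{n ∈ Z} |c_n|^2 = 52.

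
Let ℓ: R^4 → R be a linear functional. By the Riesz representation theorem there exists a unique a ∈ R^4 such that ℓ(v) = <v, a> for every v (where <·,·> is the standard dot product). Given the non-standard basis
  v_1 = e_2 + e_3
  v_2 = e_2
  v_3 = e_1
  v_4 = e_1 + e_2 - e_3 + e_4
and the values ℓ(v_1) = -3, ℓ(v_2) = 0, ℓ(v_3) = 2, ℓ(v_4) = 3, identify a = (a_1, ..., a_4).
a = (2, 0, -3, -2)

Write a = (a_1, ..., a_4) in the standard basis. For each basis vector v_i, ℓ(v_i) = <v_i, a> is a linear equation in the a_j's. Collect the n equations into a matrix system V a = ℓ, where row i of V is v_i (expressed in the standard basis). Since V is invertible (lower-triangular with 1s on the diagonal, up to permutation), solve by back-substitution:
  V =
[[0, 1, 1, 0],
 [0, 1, 0, 0],
 [1, 0, 0, 0],
 [1, 1, -1, 1]]
  V a = (-3, 0, 2, 3)
Solving gives a = (2, 0, -3, -2).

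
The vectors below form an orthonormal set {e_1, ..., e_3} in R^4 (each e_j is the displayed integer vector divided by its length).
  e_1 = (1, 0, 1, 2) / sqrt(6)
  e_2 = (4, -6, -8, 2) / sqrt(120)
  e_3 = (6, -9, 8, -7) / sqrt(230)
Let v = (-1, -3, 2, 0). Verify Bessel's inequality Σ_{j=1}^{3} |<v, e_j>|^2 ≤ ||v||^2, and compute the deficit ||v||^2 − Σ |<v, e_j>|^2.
Σ |<v, e_j>|^2 = 283/46; ||v||^2 = 14; deficit = 361/46

Write each e_j = u_j / sqrt(<u_j, u_j>) where u_j is the displayed integer vector. Then <v, e_j> = <v, u_j> / sqrt(<u_j, u_j>), so |<v, e_j>|^2 = <v, u_j>^2 / <u_j, u_j>.
Coefficients: <v, e_1> = 1/sqrt(6), <v, e_2> = -2/sqrt(120), <v, e_3> = 37/sqrt(230).
Square and sum: Σ |<v, e_j>|^2 = 283/46.
Compute ||v||^2 = v·v = 14.
Deficit = 14 − 283/46 = 361/46 ≥ 0, confirming Bessel's inequality. (The deficit equals ||v − Σ <v,e_j> e_j||^2, the squared distance from v to span{e_j}.)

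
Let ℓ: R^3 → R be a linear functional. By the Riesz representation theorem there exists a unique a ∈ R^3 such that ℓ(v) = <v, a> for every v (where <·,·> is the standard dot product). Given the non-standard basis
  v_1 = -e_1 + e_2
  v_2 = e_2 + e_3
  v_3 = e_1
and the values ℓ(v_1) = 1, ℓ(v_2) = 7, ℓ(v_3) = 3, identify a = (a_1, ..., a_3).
a = (3, 4, 3)

Write a = (a_1, ..., a_3) in the standard basis. For each basis vector v_i, ℓ(v_i) = <v_i, a> is a linear equation in the a_j's. Collect the n equations into a matrix system V a = ℓ, where row i of V is v_i (expressed in the standard basis). Since V is invertible (lower-triangular with 1s on the diagonal, up to permutation), solve by back-substitution:
  V =
[[-1, 1, 0],
 [0, 1, 1],
 [1, 0, 0]]
  V a = (1, 7, 3)
Solving gives a = (3, 4, 3).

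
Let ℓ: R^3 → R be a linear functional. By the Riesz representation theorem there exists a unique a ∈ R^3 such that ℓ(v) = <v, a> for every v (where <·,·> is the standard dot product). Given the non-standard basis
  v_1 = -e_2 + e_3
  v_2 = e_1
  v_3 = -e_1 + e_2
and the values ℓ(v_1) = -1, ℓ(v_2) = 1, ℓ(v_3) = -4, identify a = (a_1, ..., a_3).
a = (1, -3, -4)

Write a = (a_1, ..., a_3) in the standard basis. For each basis vector v_i, ℓ(v_i) = <v_i, a> is a linear equation in the a_j's. Collect the n equations into a matrix system V a = ℓ, where row i of V is v_i (expressed in the standard basis). Since V is invertible (lower-triangular with 1s on the diagonal, up to permutation), solve by back-substitution:
  V =
[[0, -1, 1],
 [1, 0, 0],
 [-1, 1, 0]]
  V a = (-1, 1, -4)
Solving gives a = (1, -3, -4).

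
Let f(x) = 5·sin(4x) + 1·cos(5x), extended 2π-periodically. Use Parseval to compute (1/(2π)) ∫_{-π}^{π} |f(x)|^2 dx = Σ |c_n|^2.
Σ |c_n|^2 = 13

Expand |f|^2 and use orthogonality of {sin(nx), cos(mx)} on [-π, π]:
  ∫_{-π}^{π} sin(nx)^2 dx = π, ∫ cos(mx)^2 dx = π, and cross terms integrate to 0.
So ∫_{-π}^{π} f(x)^2 dx = 5^2 · π + 1^2 · π = (25 + 1)π.
Divide by 2π: (25 + 1)/2 = 13.
By Parseval, this equals Σ |c_n|^2.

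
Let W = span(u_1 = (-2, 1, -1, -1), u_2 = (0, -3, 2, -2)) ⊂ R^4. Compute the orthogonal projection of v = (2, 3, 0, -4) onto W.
proj_W(v) = (-48/55, 21/55, -2/5, -26/55)

Set up U = [u_1 | ... | u_2] ∈ R^(4×2). The projector onto W = col(U) is P = U (U^T U)^(-1) U^T.
Compute U^T U =
  [7, -3]
  [-3, 17],
and U^T v = (3, -1).
Solve U^T U · c = U^T v for the coefficients: c = (24/55, 1/55). The projection is proj_W(v) = U c.
Check: (v - proj_W(v)) · u_1 = 0  (should be 0).
Check: (v - proj_W(v)) · u_2 = 0  (should be 0).
Result: proj_W(v) = (-48/55, 21/55, -2/5, -26/55).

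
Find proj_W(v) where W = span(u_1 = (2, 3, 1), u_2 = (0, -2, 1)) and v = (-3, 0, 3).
proj_W(v) = (0, -6/5, 3/5)

Set up U = [u_1 | ... | u_2] ∈ R^(3×2). The projector onto W = col(U) is P = U (U^T U)^(-1) U^T.
Compute U^T U =
  [14, -5]
  [-5, 5],
and U^T v = (-3, 3).
Solve U^T U · c = U^T v for the coefficients: c = (0, 3/5). The projection is proj_W(v) = U c.
Check: (v - proj_W(v)) · u_1 = 0  (should be 0).
Check: (v - proj_W(v)) · u_2 = 0  (should be 0).
Result: proj_W(v) = (0, -6/5, 3/5).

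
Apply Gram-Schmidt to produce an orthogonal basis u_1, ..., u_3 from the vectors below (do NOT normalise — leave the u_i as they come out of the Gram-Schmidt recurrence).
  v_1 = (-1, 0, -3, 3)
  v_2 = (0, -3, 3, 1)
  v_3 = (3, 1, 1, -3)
Orthogonal basis:
  u_1 = (-1, 0, -3, 3)
  u_2 = (-6/19, -3, 39/19, 37/19)
  u_3 = (672/325, -116/325, -11/25, 81/325)

Apply the Gram-Schmidt recurrence
  u_1 = v_1
  u_i = v_i − Σ_{j<i} ((v_i · u_j) / (u_j · u_j)) · u_j.

Step by step this gives:
  u_1 = (-1, 0, -3, 3)
  u_2 = (-6/19, -3, 39/19, 37/19)
  u_3 = (672/325, -116/325, -11/25, 81/325)

Orthogonality check:
  u_2 · u_1 = 0 (should be 0)
  u_3 · u_1 = 0 (should be 0)
  u_3 · u_2 = 0 (should be 0)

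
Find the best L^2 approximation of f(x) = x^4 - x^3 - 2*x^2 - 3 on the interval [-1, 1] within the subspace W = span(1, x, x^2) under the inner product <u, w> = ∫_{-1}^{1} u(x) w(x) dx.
g(x) = -8*x^2/7 - 3*x/5 - 108/35

The best approximation g ∈ W is the orthogonal projection of f onto W. Writing g = a_0 + a_1 x + a_2 x^2, the coefficients solve the normal equations G · a = b where
  G_{ij} = <φ_i, φ_j> and b_i = <f, φ_i>, with φ_0 = 1, φ_1 = x, φ_2 = x^2.
G =
  [2, 0, 2/3]
  [0, 2/3, 0]
  [2/3, 0, 2/5],
b = (-104/15, -2/5, -88/35).
Solving gives a_0 = -108/35, a_1 = -3/5, a_2 = -8/7, so
  g(x) = -8*x^2/7 - 3*x/5 - 108/35.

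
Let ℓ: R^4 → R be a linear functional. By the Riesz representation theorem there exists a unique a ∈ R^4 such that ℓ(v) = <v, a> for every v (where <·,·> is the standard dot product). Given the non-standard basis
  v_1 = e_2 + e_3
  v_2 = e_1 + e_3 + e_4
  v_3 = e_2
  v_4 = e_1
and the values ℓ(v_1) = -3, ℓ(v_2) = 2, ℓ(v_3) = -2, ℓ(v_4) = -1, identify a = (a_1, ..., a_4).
a = (-1, -2, -1, 4)

Write a = (a_1, ..., a_4) in the standard basis. For each basis vector v_i, ℓ(v_i) = <v_i, a> is a linear equation in the a_j's. Collect the n equations into a matrix system V a = ℓ, where row i of V is v_i (expressed in the standard basis). Since V is invertible (lower-triangular with 1s on the diagonal, up to permutation), solve by back-substitution:
  V =
[[0, 1, 1, 0],
 [1, 0, 1, 1],
 [0, 1, 0, 0],
 [1, 0, 0, 0]]
  V a = (-3, 2, -2, -1)
Solving gives a = (-1, -2, -1, 4).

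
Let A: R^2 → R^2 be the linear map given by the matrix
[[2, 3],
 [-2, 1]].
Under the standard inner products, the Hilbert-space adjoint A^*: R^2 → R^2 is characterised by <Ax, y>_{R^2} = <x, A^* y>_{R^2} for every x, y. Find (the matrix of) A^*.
A^* = A^T =
[[2, -2],
 [3, 1]]

For real matrices with standard dot products, the defining identity <Ax, y> = <x, A^* y> gives (Ax)^T y = x^T (A^*) y, i.e. x^T A^T y = x^T (A^*) y. Since this holds for all x, y, we must have A^* = A^T. Therefore
A^* =
[[2, -2],
 [3, 1]].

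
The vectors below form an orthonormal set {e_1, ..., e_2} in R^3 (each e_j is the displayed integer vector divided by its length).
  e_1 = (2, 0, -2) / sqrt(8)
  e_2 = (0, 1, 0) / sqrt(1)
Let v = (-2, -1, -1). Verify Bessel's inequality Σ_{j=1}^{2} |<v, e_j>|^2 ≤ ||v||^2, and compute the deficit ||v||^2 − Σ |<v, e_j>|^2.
Σ |<v, e_j>|^2 = 3/2; ||v||^2 = 6; deficit = 9/2

Write each e_j = u_j / sqrt(<u_j, u_j>) where u_j is the displayed integer vector. Then <v, e_j> = <v, u_j> / sqrt(<u_j, u_j>), so |<v, e_j>|^2 = <v, u_j>^2 / <u_j, u_j>.
Coefficients: <v, e_1> = -2/sqrt(8), <v, e_2> = -1/sqrt(1).
Square and sum: Σ |<v, e_j>|^2 = 3/2.
Compute ||v||^2 = v·v = 6.
Deficit = 6 − 3/2 = 9/2 ≥ 0, confirming Bessel's inequality. (The deficit equals ||v − Σ <v,e_j> e_j||^2, the squared distance from v to span{e_j}.)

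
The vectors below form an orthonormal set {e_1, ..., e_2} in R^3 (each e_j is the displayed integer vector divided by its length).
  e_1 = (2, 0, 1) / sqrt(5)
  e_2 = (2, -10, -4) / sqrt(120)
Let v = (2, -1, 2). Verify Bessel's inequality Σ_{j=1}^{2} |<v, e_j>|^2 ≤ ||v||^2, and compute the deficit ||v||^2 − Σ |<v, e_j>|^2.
Σ |<v, e_j>|^2 = 15/2; ||v||^2 = 9; deficit = 3/2

Write each e_j = u_j / sqrt(<u_j, u_j>) where u_j is the displayed integer vector. Then <v, e_j> = <v, u_j> / sqrt(<u_j, u_j>), so |<v, e_j>|^2 = <v, u_j>^2 / <u_j, u_j>.
Coefficients: <v, e_1> = 6/sqrt(5), <v, e_2> = 6/sqrt(120).
Square and sum: Σ |<v, e_j>|^2 = 15/2.
Compute ||v||^2 = v·v = 9.
Deficit = 9 − 15/2 = 3/2 ≥ 0, confirming Bessel's inequality. (The deficit equals ||v − Σ <v,e_j> e_j||^2, the squared distance from v to span{e_j}.)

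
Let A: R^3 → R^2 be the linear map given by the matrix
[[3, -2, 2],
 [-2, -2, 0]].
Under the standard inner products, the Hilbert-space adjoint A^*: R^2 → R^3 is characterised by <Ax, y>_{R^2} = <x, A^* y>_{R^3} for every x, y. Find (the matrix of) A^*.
A^* = A^T =
[[3, -2],
 [-2, -2],
 [2, 0]]

For real matrices with standard dot products, the defining identity <Ax, y> = <x, A^* y> gives (Ax)^T y = x^T (A^*) y, i.e. x^T A^T y = x^T (A^*) y. Since this holds for all x, y, we must have A^* = A^T. Therefore
A^* =
[[3, -2],
 [-2, -2],
 [2, 0]].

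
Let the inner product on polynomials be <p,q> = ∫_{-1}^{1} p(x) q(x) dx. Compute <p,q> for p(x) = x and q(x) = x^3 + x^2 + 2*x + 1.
<p,q> = 26/15

Expand the product: p(x)·q(x) = x^4 + x^3 + 2*x^2 + x.
∫_{-1}^{1} of each monomial x^k gives [2/(k+1) if k even, 0 if k odd]. Integrating term-by-term (or equivalently evaluating the antiderivative F(x) = x^5/5 + x^4/4 + 2*x^3/3 + x^2/2 at the endpoints):
  F(1) − F(−1) = 97/60 − (-7/60) = 26/15.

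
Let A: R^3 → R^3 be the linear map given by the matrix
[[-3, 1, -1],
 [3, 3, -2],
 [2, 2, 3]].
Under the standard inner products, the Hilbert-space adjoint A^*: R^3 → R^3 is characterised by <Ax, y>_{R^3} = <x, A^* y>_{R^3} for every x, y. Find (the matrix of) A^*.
A^* = A^T =
[[-3, 3, 2],
 [1, 3, 2],
 [-1, -2, 3]]

For real matrices with standard dot products, the defining identity <Ax, y> = <x, A^* y> gives (Ax)^T y = x^T (A^*) y, i.e. x^T A^T y = x^T (A^*) y. Since this holds for all x, y, we must have A^* = A^T. Therefore
A^* =
[[-3, 3, 2],
 [1, 3, 2],
 [-1, -2, 3]].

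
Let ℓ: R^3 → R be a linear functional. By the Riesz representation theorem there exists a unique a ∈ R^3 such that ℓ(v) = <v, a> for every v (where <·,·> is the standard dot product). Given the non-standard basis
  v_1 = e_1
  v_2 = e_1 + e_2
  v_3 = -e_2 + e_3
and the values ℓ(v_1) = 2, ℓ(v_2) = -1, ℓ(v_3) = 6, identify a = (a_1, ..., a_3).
a = (2, -3, 3)

Write a = (a_1, ..., a_3) in the standard basis. For each basis vector v_i, ℓ(v_i) = <v_i, a> is a linear equation in the a_j's. Collect the n equations into a matrix system V a = ℓ, where row i of V is v_i (expressed in the standard basis). Since V is invertible (lower-triangular with 1s on the diagonal, up to permutation), solve by back-substitution:
  V =
[[1, 0, 0],
 [1, 1, 0],
 [0, -1, 1]]
  V a = (2, -1, 6)
Solving gives a = (2, -3, 3).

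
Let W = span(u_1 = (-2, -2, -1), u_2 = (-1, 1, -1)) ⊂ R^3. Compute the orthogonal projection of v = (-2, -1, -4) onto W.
proj_W(v) = (-85/26, -15/26, -30/13)

Set up U = [u_1 | ... | u_2] ∈ R^(3×2). The projector onto W = col(U) is P = U (U^T U)^(-1) U^T.
Compute U^T U =
  [9, 1]
  [1, 3],
and U^T v = (10, 5).
Solve U^T U · c = U^T v for the coefficients: c = (25/26, 35/26). The projection is proj_W(v) = U c.
Check: (v - proj_W(v)) · u_1 = 0  (should be 0).
Check: (v - proj_W(v)) · u_2 = 0  (should be 0).
Result: proj_W(v) = (-85/26, -15/26, -30/13).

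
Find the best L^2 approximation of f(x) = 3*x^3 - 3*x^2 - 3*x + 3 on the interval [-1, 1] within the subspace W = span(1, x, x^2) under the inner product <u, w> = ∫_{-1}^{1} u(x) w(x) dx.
g(x) = -3*x^2 - 6*x/5 + 3

The best approximation g ∈ W is the orthogonal projection of f onto W. Writing g = a_0 + a_1 x + a_2 x^2, the coefficients solve the normal equations G · a = b where
  G_{ij} = <φ_i, φ_j> and b_i = <f, φ_i>, with φ_0 = 1, φ_1 = x, φ_2 = x^2.
G =
  [2, 0, 2/3]
  [0, 2/3, 0]
  [2/3, 0, 2/5],
b = (4, -4/5, 4/5).
Solving gives a_0 = 3, a_1 = -6/5, a_2 = -3, so
  g(x) = -3*x^2 - 6*x/5 + 3.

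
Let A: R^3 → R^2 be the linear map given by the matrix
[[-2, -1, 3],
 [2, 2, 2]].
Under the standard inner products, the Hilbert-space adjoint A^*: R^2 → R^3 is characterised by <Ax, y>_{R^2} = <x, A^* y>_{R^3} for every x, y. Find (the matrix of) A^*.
A^* = A^T =
[[-2, 2],
 [-1, 2],
 [3, 2]]

For real matrices with standard dot products, the defining identity <Ax, y> = <x, A^* y> gives (Ax)^T y = x^T (A^*) y, i.e. x^T A^T y = x^T (A^*) y. Since this holds for all x, y, we must have A^* = A^T. Therefore
A^* =
[[-2, 2],
 [-1, 2],
 [3, 2]].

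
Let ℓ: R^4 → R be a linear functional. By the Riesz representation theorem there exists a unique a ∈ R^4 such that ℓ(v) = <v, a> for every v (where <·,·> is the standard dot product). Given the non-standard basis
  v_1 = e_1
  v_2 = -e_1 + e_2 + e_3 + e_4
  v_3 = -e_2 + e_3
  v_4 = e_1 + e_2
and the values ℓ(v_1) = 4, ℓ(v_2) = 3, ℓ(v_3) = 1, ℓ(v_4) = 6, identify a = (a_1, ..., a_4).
a = (4, 2, 3, 2)

Write a = (a_1, ..., a_4) in the standard basis. For each basis vector v_i, ℓ(v_i) = <v_i, a> is a linear equation in the a_j's. Collect the n equations into a matrix system V a = ℓ, where row i of V is v_i (expressed in the standard basis). Since V is invertible (lower-triangular with 1s on the diagonal, up to permutation), solve by back-substitution:
  V =
[[1, 0, 0, 0],
 [-1, 1, 1, 1],
 [0, -1, 1, 0],
 [1, 1, 0, 0]]
  V a = (4, 3, 1, 6)
Solving gives a = (4, 2, 3, 2).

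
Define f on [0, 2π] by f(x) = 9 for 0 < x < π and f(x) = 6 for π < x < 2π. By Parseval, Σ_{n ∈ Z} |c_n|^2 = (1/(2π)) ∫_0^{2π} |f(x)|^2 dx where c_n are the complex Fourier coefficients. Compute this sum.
Σ |c_n|^2 = 117/2

Parseval equates the L^2 energy of f (normalised by 1/(2π)) with the ℓ^2 sum of its Fourier coefficients: (1/(2π)) ∫_0^{2π} |f|^2 = Σ |c_n|^2.
Compute the left side: (1/(2π)) [∫_0^π 9^2 dx + ∫_π^{2π} 6^2 dx] = (1/(2π)) · (81π + 36π) = (81 + 36)/2 = 117/2.
So Σ_{n ∈ Z} |c_n|^2 = 117/2.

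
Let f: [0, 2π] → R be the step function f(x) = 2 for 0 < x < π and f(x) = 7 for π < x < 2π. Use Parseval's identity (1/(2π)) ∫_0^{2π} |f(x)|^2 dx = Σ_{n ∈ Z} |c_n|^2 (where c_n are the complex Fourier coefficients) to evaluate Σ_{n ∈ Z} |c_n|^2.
Σ |c_n|^2 = 53/2

Parseval equates the L^2 energy of f (normalised by 1/(2π)) with the ℓ^2 sum of its Fourier coefficients: (1/(2π)) ∫_0^{2π} |f|^2 = Σ |c_n|^2.
Compute the left side: (1/(2π)) [∫_0^π 2^2 dx + ∫_π^{2π} 7^2 dx] = (1/(2π)) · (4π + 49π) = (4 + 49)/2 = 53/2.
So Σ_{n ∈ Z} |c_n|^2 = 53/2.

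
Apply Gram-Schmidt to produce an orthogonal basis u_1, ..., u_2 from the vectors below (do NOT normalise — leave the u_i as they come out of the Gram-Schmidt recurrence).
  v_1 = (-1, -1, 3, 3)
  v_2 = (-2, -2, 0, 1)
Orthogonal basis:
  u_1 = (-1, -1, 3, 3)
  u_2 = (-33/20, -33/20, -21/20, -1/20)

Apply the Gram-Schmidt recurrence
  u_1 = v_1
  u_i = v_i − Σ_{j<i} ((v_i · u_j) / (u_j · u_j)) · u_j.

Step by step this gives:
  u_1 = (-1, -1, 3, 3)
  u_2 = (-33/20, -33/20, -21/20, -1/20)

Orthogonality check:
  u_2 · u_1 = 0 (should be 0)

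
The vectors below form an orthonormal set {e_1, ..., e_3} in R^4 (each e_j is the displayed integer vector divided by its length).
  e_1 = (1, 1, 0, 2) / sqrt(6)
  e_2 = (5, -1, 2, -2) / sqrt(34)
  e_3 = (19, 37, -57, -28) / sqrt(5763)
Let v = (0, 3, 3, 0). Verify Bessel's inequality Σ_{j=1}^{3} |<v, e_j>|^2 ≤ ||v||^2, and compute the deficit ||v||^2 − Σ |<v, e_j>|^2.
Σ |<v, e_j>|^2 = 270/113; ||v||^2 = 18; deficit = 1764/113

Write each e_j = u_j / sqrt(<u_j, u_j>) where u_j is the displayed integer vector. Then <v, e_j> = <v, u_j> / sqrt(<u_j, u_j>), so |<v, e_j>|^2 = <v, u_j>^2 / <u_j, u_j>.
Coefficients: <v, e_1> = 3/sqrt(6), <v, e_2> = 3/sqrt(34), <v, e_3> = -60/sqrt(5763).
Square and sum: Σ |<v, e_j>|^2 = 270/113.
Compute ||v||^2 = v·v = 18.
Deficit = 18 − 270/113 = 1764/113 ≥ 0, confirming Bessel's inequality. (The deficit equals ||v − Σ <v,e_j> e_j||^2, the squared distance from v to span{e_j}.)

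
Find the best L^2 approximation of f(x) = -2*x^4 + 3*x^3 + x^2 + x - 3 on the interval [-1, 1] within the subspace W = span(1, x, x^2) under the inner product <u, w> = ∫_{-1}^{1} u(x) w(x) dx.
g(x) = -5*x^2/7 + 14*x/5 - 99/35

The best approximation g ∈ W is the orthogonal projection of f onto W. Writing g = a_0 + a_1 x + a_2 x^2, the coefficients solve the normal equations G · a = b where
  G_{ij} = <φ_i, φ_j> and b_i = <f, φ_i>, with φ_0 = 1, φ_1 = x, φ_2 = x^2.
G =
  [2, 0, 2/3]
  [0, 2/3, 0]
  [2/3, 0, 2/5],
b = (-92/15, 28/15, -76/35).
Solving gives a_0 = -99/35, a_1 = 14/5, a_2 = -5/7, so
  g(x) = -5*x^2/7 + 14*x/5 - 99/35.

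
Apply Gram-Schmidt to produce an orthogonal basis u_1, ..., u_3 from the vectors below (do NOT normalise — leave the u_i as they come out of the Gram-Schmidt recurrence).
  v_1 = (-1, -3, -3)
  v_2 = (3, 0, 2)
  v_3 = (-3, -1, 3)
Orthogonal basis:
  u_1 = (-1, -3, -3)
  u_2 = (48/19, -27/19, 11/19)
  u_3 = (-156/83, -182/83, 234/83)

Apply the Gram-Schmidt recurrence
  u_1 = v_1
  u_i = v_i − Σ_{j<i} ((v_i · u_j) / (u_j · u_j)) · u_j.

Step by step this gives:
  u_1 = (-1, -3, -3)
  u_2 = (48/19, -27/19, 11/19)
  u_3 = (-156/83, -182/83, 234/83)

Orthogonality check:
  u_2 · u_1 = 0 (should be 0)
  u_3 · u_1 = 0 (should be 0)
  u_3 · u_2 = 0 (should be 0)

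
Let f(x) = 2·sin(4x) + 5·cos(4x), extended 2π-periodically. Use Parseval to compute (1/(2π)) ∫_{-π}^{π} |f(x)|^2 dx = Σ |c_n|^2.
Σ |c_n|^2 = 29/2

Expand |f|^2 and use orthogonality of {sin(nx), cos(mx)} on [-π, π]:
  ∫_{-π}^{π} sin(nx)^2 dx = π, ∫ cos(mx)^2 dx = π, and cross terms integrate to 0.
So ∫_{-π}^{π} f(x)^2 dx = 2^2 · π + 5^2 · π = (4 + 25)π.
Divide by 2π: (4 + 25)/2 = 29/2.
By Parseval, this equals Σ |c_n|^2.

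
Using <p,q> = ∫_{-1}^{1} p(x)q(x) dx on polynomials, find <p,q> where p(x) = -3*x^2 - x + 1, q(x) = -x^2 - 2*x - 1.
<p,q> = 28/15

Expand the product: p(x)·q(x) = 3*x^4 + 7*x^3 + 4*x^2 - x - 1.
∫_{-1}^{1} of each monomial x^k gives [2/(k+1) if k even, 0 if k odd]. Integrating term-by-term (or equivalently evaluating the antiderivative F(x) = 3*x^5/5 + 7*x^4/4 + 4*x^3/3 - x^2/2 - x at the endpoints):
  F(1) − F(−1) = 131/60 − (19/60) = 28/15.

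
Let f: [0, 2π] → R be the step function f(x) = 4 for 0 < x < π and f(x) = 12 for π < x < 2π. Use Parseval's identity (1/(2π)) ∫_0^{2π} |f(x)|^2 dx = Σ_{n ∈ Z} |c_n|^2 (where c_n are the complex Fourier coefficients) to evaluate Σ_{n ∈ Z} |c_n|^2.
Σ |c_n|^2 = 80

Parseval equates the L^2 energy of f (normalised by 1/(2π)) with the ℓ^2 sum of its Fourier coefficients: (1/(2π)) ∫_0^{2π} |f|^2 = Σ |c_n|^2.
Compute the left side: (1/(2π)) [∫_0^π 4^2 dx + ∫_π^{2π} 12^2 dx] = (1/(2π)) · (16π + 144π) = (16 + 144)/2 = 80.
So Σ_{n ∈ Z} |c_n|^2 = 80.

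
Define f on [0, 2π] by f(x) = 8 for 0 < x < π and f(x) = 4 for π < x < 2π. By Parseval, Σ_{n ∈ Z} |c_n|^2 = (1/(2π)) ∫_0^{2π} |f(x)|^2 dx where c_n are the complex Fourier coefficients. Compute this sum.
Σ |c_n|^2 = 40

Parseval equates the L^2 energy of f (normalised by 1/(2π)) with the ℓ^2 sum of its Fourier coefficients: (1/(2π)) ∫_0^{2π} |f|^2 = Σ |c_n|^2.
Compute the left side: (1/(2π)) [∫_0^π 8^2 dx + ∫_π^{2π} 4^2 dx] = (1/(2π)) · (64π + 16π) = (64 + 16)/2 = 40.
So Σ_{n ∈ Z} |c_n|^2 = 40.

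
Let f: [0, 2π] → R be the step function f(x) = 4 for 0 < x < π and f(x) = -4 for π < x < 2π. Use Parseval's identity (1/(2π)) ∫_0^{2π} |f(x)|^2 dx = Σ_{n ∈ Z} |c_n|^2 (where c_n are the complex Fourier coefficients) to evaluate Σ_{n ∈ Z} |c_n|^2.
Σ |c_n|^2 = 16

Parseval equates the L^2 energy of f (normalised by 1/(2π)) with the ℓ^2 sum of its Fourier coefficients: (1/(2π)) ∫_0^{2π} |f|^2 = Σ |c_n|^2.
Compute the left side: (1/(2π)) [∫_0^π 4^2 dx + ∫_π^{2π} (-4)^2 dx] = (1/(2π)) · (16π + 16π) = (16 + 16)/2 = 16.
So Σ_{n ∈ Z} |c_n|^2 = 16.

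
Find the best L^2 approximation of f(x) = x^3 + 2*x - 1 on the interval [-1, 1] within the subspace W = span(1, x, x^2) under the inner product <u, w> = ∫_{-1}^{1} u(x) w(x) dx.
g(x) = 13*x/5 - 1

The best approximation g ∈ W is the orthogonal projection of f onto W. Writing g = a_0 + a_1 x + a_2 x^2, the coefficients solve the normal equations G · a = b where
  G_{ij} = <φ_i, φ_j> and b_i = <f, φ_i>, with φ_0 = 1, φ_1 = x, φ_2 = x^2.
G =
  [2, 0, 2/3]
  [0, 2/3, 0]
  [2/3, 0, 2/5],
b = (-2, 26/15, -2/3).
Solving gives a_0 = -1, a_1 = 13/5, a_2 = 0, so
  g(x) = 13*x/5 - 1.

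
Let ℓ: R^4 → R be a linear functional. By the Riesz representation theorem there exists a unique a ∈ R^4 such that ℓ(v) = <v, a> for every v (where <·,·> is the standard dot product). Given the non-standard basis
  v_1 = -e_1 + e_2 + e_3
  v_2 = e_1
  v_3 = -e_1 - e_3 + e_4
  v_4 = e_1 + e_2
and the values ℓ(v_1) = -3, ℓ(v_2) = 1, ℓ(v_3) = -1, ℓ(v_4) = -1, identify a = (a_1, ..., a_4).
a = (1, -2, 0, 0)

Write a = (a_1, ..., a_4) in the standard basis. For each basis vector v_i, ℓ(v_i) = <v_i, a> is a linear equation in the a_j's. Collect the n equations into a matrix system V a = ℓ, where row i of V is v_i (expressed in the standard basis). Since V is invertible (lower-triangular with 1s on the diagonal, up to permutation), solve by back-substitution:
  V =
[[-1, 1, 1, 0],
 [1, 0, 0, 0],
 [-1, 0, -1, 1],
 [1, 1, 0, 0]]
  V a = (-3, 1, -1, -1)
Solving gives a = (1, -2, 0, 0).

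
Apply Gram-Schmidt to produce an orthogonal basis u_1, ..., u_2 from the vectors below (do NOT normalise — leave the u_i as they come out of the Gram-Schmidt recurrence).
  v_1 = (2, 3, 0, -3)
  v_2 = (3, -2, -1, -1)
Orthogonal basis:
  u_1 = (2, 3, 0, -3)
  u_2 = (30/11, -53/22, -1, -13/22)

Apply the Gram-Schmidt recurrence
  u_1 = v_1
  u_i = v_i − Σ_{j<i} ((v_i · u_j) / (u_j · u_j)) · u_j.

Step by step this gives:
  u_1 = (2, 3, 0, -3)
  u_2 = (30/11, -53/22, -1, -13/22)

Orthogonality check:
  u_2 · u_1 = 0 (should be 0)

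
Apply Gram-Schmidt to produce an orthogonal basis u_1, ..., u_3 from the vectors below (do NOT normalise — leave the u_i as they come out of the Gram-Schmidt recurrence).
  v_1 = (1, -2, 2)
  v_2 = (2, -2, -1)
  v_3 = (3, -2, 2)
Orthogonal basis:
  u_1 = (1, -2, 2)
  u_2 = (14/9, -10/9, -17/9)
  u_3 = (72/65, 12/13, 24/65)

Apply the Gram-Schmidt recurrence
  u_1 = v_1
  u_i = v_i − Σ_{j<i} ((v_i · u_j) / (u_j · u_j)) · u_j.

Step by step this gives:
  u_1 = (1, -2, 2)
  u_2 = (14/9, -10/9, -17/9)
  u_3 = (72/65, 12/13, 24/65)

Orthogonality check:
  u_2 · u_1 = 0 (should be 0)
  u_3 · u_1 = 0 (should be 0)
  u_3 · u_2 = 0 (should be 0)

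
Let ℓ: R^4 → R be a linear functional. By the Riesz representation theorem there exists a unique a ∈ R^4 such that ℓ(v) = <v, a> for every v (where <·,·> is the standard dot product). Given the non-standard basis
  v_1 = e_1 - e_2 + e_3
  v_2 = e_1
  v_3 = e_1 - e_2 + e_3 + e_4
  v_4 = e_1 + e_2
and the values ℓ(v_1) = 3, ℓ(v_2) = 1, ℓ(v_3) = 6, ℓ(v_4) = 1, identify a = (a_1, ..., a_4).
a = (1, 0, 2, 3)

Write a = (a_1, ..., a_4) in the standard basis. For each basis vector v_i, ℓ(v_i) = <v_i, a> is a linear equation in the a_j's. Collect the n equations into a matrix system V a = ℓ, where row i of V is v_i (expressed in the standard basis). Since V is invertible (lower-triangular with 1s on the diagonal, up to permutation), solve by back-substitution:
  V =
[[1, -1, 1, 0],
 [1, 0, 0, 0],
 [1, -1, 1, 1],
 [1, 1, 0, 0]]
  V a = (3, 1, 6, 1)
Solving gives a = (1, 0, 2, 3).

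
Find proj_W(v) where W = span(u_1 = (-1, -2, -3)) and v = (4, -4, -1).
proj_W(v) = (-1/2, -1, -3/2)

Set up U = [u_1 | ... | u_1] ∈ R^(3×1). The projector onto W = col(U) is P = U (U^T U)^(-1) U^T.
Compute U^T U =
  [14],
and U^T v = (7).
Solve U^T U · c = U^T v for the coefficients: c = (1/2). The projection is proj_W(v) = U c.
Check: (v - proj_W(v)) · u_1 = 0  (should be 0).
Result: proj_W(v) = (-1/2, -1, -3/2).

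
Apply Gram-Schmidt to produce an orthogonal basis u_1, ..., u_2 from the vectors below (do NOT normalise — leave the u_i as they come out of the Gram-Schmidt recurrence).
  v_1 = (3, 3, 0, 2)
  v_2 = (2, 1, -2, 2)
Orthogonal basis:
  u_1 = (3, 3, 0, 2)
  u_2 = (5/22, -17/22, -2, 9/11)

Apply the Gram-Schmidt recurrence
  u_1 = v_1
  u_i = v_i − Σ_{j<i} ((v_i · u_j) / (u_j · u_j)) · u_j.

Step by step this gives:
  u_1 = (3, 3, 0, 2)
  u_2 = (5/22, -17/22, -2, 9/11)

Orthogonality check:
  u_2 · u_1 = 0 (should be 0)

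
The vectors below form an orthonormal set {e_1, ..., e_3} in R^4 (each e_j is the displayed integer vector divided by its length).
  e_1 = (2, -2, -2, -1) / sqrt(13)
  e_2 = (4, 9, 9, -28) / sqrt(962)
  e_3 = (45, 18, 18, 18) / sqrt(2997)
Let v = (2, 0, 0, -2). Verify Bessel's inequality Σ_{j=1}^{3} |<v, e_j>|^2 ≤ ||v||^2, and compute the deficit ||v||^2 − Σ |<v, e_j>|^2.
Σ |<v, e_j>|^2 = 8; ||v||^2 = 8; deficit = 0

Write each e_j = u_j / sqrt(<u_j, u_j>) where u_j is the displayed integer vector. Then <v, e_j> = <v, u_j> / sqrt(<u_j, u_j>), so |<v, e_j>|^2 = <v, u_j>^2 / <u_j, u_j>.
Coefficients: <v, e_1> = 6/sqrt(13), <v, e_2> = 64/sqrt(962), <v, e_3> = 54/sqrt(2997).
Square and sum: Σ |<v, e_j>|^2 = 8.
Compute ||v||^2 = v·v = 8.
Deficit = 8 − 8 = 0 ≥ 0, confirming Bessel's inequality. (The deficit equals ||v − Σ <v,e_j> e_j||^2, the squared distance from v to span{e_j}.)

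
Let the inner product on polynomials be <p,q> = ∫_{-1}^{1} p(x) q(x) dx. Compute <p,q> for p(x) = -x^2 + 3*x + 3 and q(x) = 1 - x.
<p,q> = 10/3

Expand the product: p(x)·q(x) = x^3 - 4*x^2 + 3.
∫_{-1}^{1} of each monomial x^k gives [2/(k+1) if k even, 0 if k odd]. Integrating term-by-term (or equivalently evaluating the antiderivative F(x) = x^4/4 - 4*x^3/3 + 3*x at the endpoints):
  F(1) − F(−1) = 23/12 − (-17/12) = 10/3.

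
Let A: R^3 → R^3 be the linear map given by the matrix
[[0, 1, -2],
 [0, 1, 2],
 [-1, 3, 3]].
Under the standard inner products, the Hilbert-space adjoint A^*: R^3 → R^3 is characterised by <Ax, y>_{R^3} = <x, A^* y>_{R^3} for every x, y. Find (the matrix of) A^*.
A^* = A^T =
[[0, 0, -1],
 [1, 1, 3],
 [-2, 2, 3]]

For real matrices with standard dot products, the defining identity <Ax, y> = <x, A^* y> gives (Ax)^T y = x^T (A^*) y, i.e. x^T A^T y = x^T (A^*) y. Since this holds for all x, y, we must have A^* = A^T. Therefore
A^* =
[[0, 0, -1],
 [1, 1, 3],
 [-2, 2, 3]].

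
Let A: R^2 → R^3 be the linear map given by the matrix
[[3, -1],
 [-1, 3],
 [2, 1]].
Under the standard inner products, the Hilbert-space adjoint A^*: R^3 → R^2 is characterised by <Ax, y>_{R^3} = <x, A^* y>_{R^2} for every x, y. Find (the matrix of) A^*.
A^* = A^T =
[[3, -1, 2],
 [-1, 3, 1]]

For real matrices with standard dot products, the defining identity <Ax, y> = <x, A^* y> gives (Ax)^T y = x^T (A^*) y, i.e. x^T A^T y = x^T (A^*) y. Since this holds for all x, y, we must have A^* = A^T. Therefore
A^* =
[[3, -1, 2],
 [-1, 3, 1]].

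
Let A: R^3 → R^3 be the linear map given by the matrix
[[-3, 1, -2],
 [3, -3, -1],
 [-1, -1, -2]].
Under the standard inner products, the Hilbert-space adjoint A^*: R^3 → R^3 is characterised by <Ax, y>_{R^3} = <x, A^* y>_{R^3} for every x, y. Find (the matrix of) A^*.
A^* = A^T =
[[-3, 3, -1],
 [1, -3, -1],
 [-2, -1, -2]]

For real matrices with standard dot products, the defining identity <Ax, y> = <x, A^* y> gives (Ax)^T y = x^T (A^*) y, i.e. x^T A^T y = x^T (A^*) y. Since this holds for all x, y, we must have A^* = A^T. Therefore
A^* =
[[-3, 3, -1],
 [1, -3, -1],
 [-2, -1, -2]].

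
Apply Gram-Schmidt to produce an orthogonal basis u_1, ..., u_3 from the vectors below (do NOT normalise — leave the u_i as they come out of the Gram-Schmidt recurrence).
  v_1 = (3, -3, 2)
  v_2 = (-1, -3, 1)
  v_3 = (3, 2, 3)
Orthogonal basis:
  u_1 = (3, -3, 2)
  u_2 = (-23/11, -21/11, 3/11)
  u_3 = (-111/178, 185/178, 222/89)

Apply the Gram-Schmidt recurrence
  u_1 = v_1
  u_i = v_i − Σ_{j<i} ((v_i · u_j) / (u_j · u_j)) · u_j.

Step by step this gives:
  u_1 = (3, -3, 2)
  u_2 = (-23/11, -21/11, 3/11)
  u_3 = (-111/178, 185/178, 222/89)

Orthogonality check:
  u_2 · u_1 = 0 (should be 0)
  u_3 · u_1 = 0 (should be 0)
  u_3 · u_2 = 0 (should be 0)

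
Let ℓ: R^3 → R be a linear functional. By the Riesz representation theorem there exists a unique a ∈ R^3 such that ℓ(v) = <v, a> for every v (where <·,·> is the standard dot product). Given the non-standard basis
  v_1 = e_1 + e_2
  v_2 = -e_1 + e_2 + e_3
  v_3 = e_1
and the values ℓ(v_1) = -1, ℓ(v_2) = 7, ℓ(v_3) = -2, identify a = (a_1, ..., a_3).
a = (-2, 1, 4)

Write a = (a_1, ..., a_3) in the standard basis. For each basis vector v_i, ℓ(v_i) = <v_i, a> is a linear equation in the a_j's. Collect the n equations into a matrix system V a = ℓ, where row i of V is v_i (expressed in the standard basis). Since V is invertible (lower-triangular with 1s on the diagonal, up to permutation), solve by back-substitution:
  V =
[[1, 1, 0],
 [-1, 1, 1],
 [1, 0, 0]]
  V a = (-1, 7, -2)
Solving gives a = (-2, 1, 4).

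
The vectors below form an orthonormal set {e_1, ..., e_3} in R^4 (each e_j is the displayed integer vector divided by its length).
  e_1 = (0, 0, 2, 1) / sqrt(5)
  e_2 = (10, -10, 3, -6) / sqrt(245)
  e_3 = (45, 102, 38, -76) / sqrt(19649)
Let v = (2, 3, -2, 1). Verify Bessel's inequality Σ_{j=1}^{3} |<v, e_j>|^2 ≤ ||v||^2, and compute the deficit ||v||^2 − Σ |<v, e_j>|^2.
Σ |<v, e_j>|^2 = 2729/401; ||v||^2 = 18; deficit = 4489/401

Write each e_j = u_j / sqrt(<u_j, u_j>) where u_j is the displayed integer vector. Then <v, e_j> = <v, u_j> / sqrt(<u_j, u_j>), so |<v, e_j>|^2 = <v, u_j>^2 / <u_j, u_j>.
Coefficients: <v, e_1> = -3/sqrt(5), <v, e_2> = -22/sqrt(245), <v, e_3> = 244/sqrt(19649).
Square and sum: Σ |<v, e_j>|^2 = 2729/401.
Compute ||v||^2 = v·v = 18.
Deficit = 18 − 2729/401 = 4489/401 ≥ 0, confirming Bessel's inequality. (The deficit equals ||v − Σ <v,e_j> e_j||^2, the squared distance from v to span{e_j}.)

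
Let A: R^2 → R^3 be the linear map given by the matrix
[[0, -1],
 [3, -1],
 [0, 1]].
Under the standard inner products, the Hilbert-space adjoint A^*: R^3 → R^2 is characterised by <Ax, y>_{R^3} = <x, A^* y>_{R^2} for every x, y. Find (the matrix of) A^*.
A^* = A^T =
[[0, 3, 0],
 [-1, -1, 1]]

For real matrices with standard dot products, the defining identity <Ax, y> = <x, A^* y> gives (Ax)^T y = x^T (A^*) y, i.e. x^T A^T y = x^T (A^*) y. Since this holds for all x, y, we must have A^* = A^T. Therefore
A^* =
[[0, 3, 0],
 [-1, -1, 1]].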